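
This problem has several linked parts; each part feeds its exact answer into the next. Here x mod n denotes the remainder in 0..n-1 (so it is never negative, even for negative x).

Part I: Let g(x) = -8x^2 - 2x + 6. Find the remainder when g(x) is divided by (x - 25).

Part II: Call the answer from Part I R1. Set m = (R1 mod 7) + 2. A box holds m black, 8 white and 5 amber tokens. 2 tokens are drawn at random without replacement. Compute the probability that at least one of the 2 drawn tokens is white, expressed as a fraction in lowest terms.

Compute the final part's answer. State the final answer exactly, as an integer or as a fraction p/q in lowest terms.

Part I: remainder = value at the root: -8*(25)^2 - 2*(25)^1 + 6 = (-5000) + (-50) + (6) = -5044; answer -5044
Part II: R1 = -5044; m = 5; total draws C(18,2) = 153; complement C(10,2) = 45; favorable 153 - 45 = 108; P = 12/17; answer 12/17

12/17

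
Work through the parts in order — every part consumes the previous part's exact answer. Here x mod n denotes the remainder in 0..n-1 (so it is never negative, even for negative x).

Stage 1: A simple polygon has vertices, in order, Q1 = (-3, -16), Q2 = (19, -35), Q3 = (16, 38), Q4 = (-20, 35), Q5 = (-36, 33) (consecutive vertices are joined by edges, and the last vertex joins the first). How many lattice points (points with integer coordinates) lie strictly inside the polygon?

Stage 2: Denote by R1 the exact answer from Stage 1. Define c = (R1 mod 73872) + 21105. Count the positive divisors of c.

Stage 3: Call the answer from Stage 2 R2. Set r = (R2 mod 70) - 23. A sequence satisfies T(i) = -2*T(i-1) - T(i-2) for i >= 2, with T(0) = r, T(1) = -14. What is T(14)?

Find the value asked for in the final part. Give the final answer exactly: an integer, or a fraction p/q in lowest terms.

Stage 1: cross terms: (-3*-35 - 19*-16)=409, (19*38 - 16*-35)=1282, (16*35 - -20*38)=1320, (-20*33 - -36*35)=600, (-36*-16 - -3*33)=675; twice the area = |4286| = 4286; area = 2143; boundary points = 1 + 1 + 3 + 2 + 1 = 8; strictly interior points = area - boundary/2 + 1 = 2140; answer 2140
Stage 2: R1 = 2140; c = 23245; 23245 = 5 * 4649; number of divisors = (1+1) * (1+1) = 4; answer 4
Stage 3: R2 = 4; r = -19; T(2) = -2*(-14) - 1*(-19) = 47; iterating: T(2)=47, T(3)=-80, T(4)=113, T(5)=-146, T(6)=179, T(7)=-212, T(8)=245, T(9)=-278, T(10)=311, T(11)=-344, T(12)=377, T(13)=-410, T(14)=443; answer 443

443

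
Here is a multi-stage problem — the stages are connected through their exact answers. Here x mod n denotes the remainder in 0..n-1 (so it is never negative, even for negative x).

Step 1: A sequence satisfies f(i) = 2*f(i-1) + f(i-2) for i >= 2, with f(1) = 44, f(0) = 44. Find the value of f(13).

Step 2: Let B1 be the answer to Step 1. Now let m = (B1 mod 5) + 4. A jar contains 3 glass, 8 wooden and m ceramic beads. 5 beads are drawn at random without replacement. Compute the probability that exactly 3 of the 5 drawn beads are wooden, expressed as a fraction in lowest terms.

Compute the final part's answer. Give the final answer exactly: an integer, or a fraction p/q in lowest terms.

770/2907

Step 1: f(2) = 2*(44) + 1*(44) = 132; iterating: f(2)=132, f(3)=308, f(4)=748, f(5)=1804, f(6)=4356, f(7)=10516, f(8)=25388, f(9)=61292, f(10)=147972, f(11)=357236, f(12)=862444, f(13)=2082124; answer 2082124
Step 2: B1 = 2082124; m = 8; total draws C(19,5) = 11628; favorable C(8,3)*C(11,2) = 3080; P = 770/2907; answer 770/2907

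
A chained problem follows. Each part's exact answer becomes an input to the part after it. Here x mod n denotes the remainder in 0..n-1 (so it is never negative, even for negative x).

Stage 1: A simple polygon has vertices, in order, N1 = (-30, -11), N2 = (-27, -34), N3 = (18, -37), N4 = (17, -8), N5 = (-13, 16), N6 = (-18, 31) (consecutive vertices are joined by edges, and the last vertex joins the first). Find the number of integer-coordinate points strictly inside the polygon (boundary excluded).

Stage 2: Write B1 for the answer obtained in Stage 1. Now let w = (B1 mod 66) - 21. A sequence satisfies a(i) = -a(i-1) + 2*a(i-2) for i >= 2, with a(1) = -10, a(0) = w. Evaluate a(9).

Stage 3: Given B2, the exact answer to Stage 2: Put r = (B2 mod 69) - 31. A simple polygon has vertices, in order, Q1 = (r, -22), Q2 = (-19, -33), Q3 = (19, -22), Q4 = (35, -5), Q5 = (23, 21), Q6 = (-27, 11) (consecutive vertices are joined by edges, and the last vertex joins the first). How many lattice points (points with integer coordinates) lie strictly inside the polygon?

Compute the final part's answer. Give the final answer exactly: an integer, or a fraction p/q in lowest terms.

1973

Stage 1: cross terms: (-30*-34 - -27*-11)=723, (-27*-37 - 18*-34)=1611, (18*-8 - 17*-37)=485, (17*16 - -13*-8)=168, (-13*31 - -18*16)=-115, (-18*-11 - -30*31)=1128; twice the area = |4000| = 4000; area = 2000; boundary points = 1 + 3 + 1 + 6 + 5 + 6 = 22; strictly interior points = area - boundary/2 + 1 = 1990; answer 1990
Stage 2: B1 = 1990; w = -11; a(2) = -1*(-10) + 2*(-11) = -12; iterating: a(2)=-12, a(3)=-8, a(4)=-16, a(5)=0, a(6)=-32, a(7)=32, a(8)=-96, a(9)=160; answer 160
Stage 3: B2 = 160; r = -9; cross terms: (-9*-33 - -19*-22)=-121, (-19*-22 - 19*-33)=1045, (19*-5 - 35*-22)=675, (35*21 - 23*-5)=850, (23*11 - -27*21)=820, (-27*-22 - -9*11)=693; twice the area = |3962| = 3962; area = 1981; boundary points = 1 + 1 + 1 + 2 + 10 + 3 = 18; strictly interior points = area - boundary/2 + 1 = 1973; answer 1973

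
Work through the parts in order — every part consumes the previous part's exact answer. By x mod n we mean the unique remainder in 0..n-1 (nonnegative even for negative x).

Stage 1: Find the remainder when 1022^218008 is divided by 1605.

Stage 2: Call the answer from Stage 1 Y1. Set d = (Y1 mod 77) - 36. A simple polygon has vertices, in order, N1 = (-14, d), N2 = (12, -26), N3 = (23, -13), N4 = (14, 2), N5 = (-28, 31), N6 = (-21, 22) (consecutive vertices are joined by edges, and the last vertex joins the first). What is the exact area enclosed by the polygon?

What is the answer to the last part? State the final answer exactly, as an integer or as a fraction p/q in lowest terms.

Stage 1: squarings mod 1605: 1022^1=1022, 1022^2=1234, 1022^4=1216, 1022^8=451, 1022^16=1171, 1022^32=571, 1022^64=226, 1022^128=1321, 1022^256=406, 1022^512=1126, 1022^1024=1531, 1022^2048=661, 1022^4096=361, 1022^8192=316, 1022^16384=346, 1022^32768=946, 1022^65536=931, 1022^131072=61; 1022^218008 = 1022^8 * 1022^16 * 1022^128 * 1022^256 * 1022^512 * 1022^4096 * 1022^16384 * 1022^65536 * 1022^131072 = 811 (mod 1605); answer 811
Stage 2: Y1 = 811; d = 5; cross terms: (-14*-26 - 12*5)=304, (12*-13 - 23*-26)=442, (23*2 - 14*-13)=228, (14*31 - -28*2)=490, (-28*22 - -21*31)=35, (-21*5 - -14*22)=203; twice the area = |1702| = 1702; area = 851; answer 851

851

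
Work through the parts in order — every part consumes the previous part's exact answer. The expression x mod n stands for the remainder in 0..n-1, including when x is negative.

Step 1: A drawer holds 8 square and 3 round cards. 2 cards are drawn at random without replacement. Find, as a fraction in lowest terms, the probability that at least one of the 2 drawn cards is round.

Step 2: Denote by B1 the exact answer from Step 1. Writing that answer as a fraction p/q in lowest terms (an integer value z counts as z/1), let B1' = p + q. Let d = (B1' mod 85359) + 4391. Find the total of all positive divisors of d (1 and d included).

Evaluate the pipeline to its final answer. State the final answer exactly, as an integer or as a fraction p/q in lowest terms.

7488

Step 1: total draws C(11,2) = 55; complement C(8,2) = 28; favorable 55 - 28 = 27; P = 27/55; answer 27/55
Step 2: B1 = 27/55; threaded value p + q = 82; d = 4473; 4473 = 3^2 * 7 * 71; sigma = (1 + 3 + 9) * (1 + 7) * (1 + 71) = 13 * 8 * 72 = 7488; answer 7488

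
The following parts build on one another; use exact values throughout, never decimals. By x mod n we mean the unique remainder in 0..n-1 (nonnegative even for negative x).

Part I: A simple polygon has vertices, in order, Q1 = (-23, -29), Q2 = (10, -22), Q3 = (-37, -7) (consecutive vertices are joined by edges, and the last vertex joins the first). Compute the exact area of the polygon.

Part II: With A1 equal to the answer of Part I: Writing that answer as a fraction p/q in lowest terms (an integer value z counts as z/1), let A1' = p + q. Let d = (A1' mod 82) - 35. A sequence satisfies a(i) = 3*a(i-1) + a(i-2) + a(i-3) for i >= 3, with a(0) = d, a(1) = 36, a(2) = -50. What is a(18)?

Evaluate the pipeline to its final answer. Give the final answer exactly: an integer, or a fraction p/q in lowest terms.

-11800351810

Part I: cross terms: (-23*-22 - 10*-29)=796, (10*-7 - -37*-22)=-884, (-37*-29 - -23*-7)=912; twice the area = |824| = 824; area = 412; answer 412
Part II: A1 = 412; threaded value p + q = 413; d = -32; a(3) = 3*(-50) + 1*(36) + 1*(-32) = -146; iterating: a(3)=-146, a(4)=-452, a(5)=-1552, a(6)=-5254, a(7)=-17766, a(8)=-60104, a(9)=-203332, a(10)=-687866, a(11)=-2327034, a(12)=-7872300, a(13)=-26631800, a(14)=-90094734, a(15)=-304788302, a(16)=-1031091440, a(17)=-3488157356, a(18)=-11800351810; answer -11800351810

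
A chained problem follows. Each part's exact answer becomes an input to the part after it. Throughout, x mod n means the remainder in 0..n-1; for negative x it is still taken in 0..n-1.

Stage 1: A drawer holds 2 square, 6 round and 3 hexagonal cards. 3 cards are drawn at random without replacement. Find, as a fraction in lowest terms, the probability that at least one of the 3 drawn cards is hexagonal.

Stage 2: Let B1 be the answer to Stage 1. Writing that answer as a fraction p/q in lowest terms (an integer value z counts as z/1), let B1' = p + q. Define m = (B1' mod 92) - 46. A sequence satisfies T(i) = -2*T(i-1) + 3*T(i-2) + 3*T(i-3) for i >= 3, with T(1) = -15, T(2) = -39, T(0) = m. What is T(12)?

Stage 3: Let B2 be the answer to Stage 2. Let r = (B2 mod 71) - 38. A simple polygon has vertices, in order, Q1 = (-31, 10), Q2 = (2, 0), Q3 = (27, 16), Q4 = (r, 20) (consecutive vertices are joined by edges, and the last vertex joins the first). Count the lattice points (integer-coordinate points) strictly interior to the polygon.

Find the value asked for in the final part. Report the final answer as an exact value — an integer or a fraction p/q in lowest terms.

Stage 1: total draws C(11,3) = 165; complement C(8,3) = 56; favorable 165 - 56 = 109; P = 109/165; answer 109/165
Stage 2: B1 = 109/165; threaded value p + q = 274; m = 44; T(3) = -2*(-39) + 3*(-15) + 3*(44) = 165; iterating: T(3)=165, T(4)=-492, T(5)=1362, T(6)=-3705, T(7)=10020, T(8)=-27069, T(9)=73083, T(10)=-197313, T(11)=532668, T(12)=-1438026; answer -1438026
Stage 3: B2 = -1438026; r = -30; cross terms: (-31*0 - 2*10)=-20, (2*16 - 27*0)=32, (27*20 - -30*16)=1020, (-30*10 - -31*20)=320; twice the area = |1352| = 1352; area = 676; boundary points = 1 + 1 + 1 + 1 = 4; strictly interior points = area - boundary/2 + 1 = 675; answer 675

675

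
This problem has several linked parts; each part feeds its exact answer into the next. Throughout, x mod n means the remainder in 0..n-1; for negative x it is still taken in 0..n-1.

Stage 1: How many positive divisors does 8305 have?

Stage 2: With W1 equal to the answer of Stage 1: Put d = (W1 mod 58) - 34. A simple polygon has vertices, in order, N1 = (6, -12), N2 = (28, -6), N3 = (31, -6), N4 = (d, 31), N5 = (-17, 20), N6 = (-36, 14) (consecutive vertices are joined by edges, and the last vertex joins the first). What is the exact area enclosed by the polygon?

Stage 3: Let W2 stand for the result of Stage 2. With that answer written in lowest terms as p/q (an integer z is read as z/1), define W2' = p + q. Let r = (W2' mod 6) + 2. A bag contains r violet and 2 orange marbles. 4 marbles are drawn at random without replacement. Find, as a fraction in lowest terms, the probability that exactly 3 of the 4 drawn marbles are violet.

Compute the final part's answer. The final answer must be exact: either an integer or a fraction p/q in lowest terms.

4/7

Stage 1: 8305 = 5 * 11 * 151; number of divisors = (1+1) * (1+1) * (1+1) = 8; answer 8
Stage 2: W1 = 8; d = -26; cross terms: (6*-6 - 28*-12)=300, (28*-6 - 31*-6)=18, (31*31 - -26*-6)=805, (-26*20 - -17*31)=7, (-17*14 - -36*20)=482, (-36*-12 - 6*14)=348; twice the area = |1960| = 1960; area = 980; answer 980
Stage 3: W2 = 980; threaded value p + q = 981; r = 5; total draws C(7,4) = 35; favorable C(5,3)*C(2,1) = 20; P = 4/7; answer 4/7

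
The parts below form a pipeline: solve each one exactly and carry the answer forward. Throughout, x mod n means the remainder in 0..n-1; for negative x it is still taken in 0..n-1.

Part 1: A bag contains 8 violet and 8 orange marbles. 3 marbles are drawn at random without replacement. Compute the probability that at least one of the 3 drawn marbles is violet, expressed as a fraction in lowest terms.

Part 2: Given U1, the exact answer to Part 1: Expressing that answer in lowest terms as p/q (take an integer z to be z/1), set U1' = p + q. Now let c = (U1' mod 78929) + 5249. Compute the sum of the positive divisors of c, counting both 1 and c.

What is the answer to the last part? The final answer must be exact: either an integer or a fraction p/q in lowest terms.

12320

Part 1: total draws C(16,3) = 560; complement C(8,3) = 56; favorable 560 - 56 = 504; P = 9/10; answer 9/10
Part 2: U1 = 9/10; threaded value p + q = 19; c = 5268; 5268 = 2^2 * 3 * 439; sigma = (1 + 2 + 4) * (1 + 3) * (1 + 439) = 7 * 4 * 440 = 12320; answer 12320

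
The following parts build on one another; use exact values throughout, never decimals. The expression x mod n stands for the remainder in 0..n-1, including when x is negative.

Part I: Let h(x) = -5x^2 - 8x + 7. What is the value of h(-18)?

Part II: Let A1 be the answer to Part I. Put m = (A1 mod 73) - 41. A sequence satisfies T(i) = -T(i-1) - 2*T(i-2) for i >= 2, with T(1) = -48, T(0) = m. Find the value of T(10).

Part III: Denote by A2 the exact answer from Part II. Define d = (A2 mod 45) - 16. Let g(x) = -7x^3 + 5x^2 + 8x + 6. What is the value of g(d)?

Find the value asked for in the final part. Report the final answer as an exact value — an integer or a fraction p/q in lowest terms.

Part I: -5*(-18)^2 - 8*(-18)^1 + 7 = (-1620) + (144) + (7) = -1469; answer -1469
Part II: A1 = -1469; m = 23; T(2) = -1*(-48) - 2*(23) = 2; iterating: T(2)=2, T(3)=94, T(4)=-98, T(5)=-90, T(6)=286, T(7)=-106, T(8)=-466, T(9)=678, T(10)=254; answer 254
Part III: A2 = 254; d = 13; -7*(13)^3 + 5*(13)^2 + 8*(13)^1 + 6 = (-15379) + (845) + (104) + (6) = -14424; answer -14424

-14424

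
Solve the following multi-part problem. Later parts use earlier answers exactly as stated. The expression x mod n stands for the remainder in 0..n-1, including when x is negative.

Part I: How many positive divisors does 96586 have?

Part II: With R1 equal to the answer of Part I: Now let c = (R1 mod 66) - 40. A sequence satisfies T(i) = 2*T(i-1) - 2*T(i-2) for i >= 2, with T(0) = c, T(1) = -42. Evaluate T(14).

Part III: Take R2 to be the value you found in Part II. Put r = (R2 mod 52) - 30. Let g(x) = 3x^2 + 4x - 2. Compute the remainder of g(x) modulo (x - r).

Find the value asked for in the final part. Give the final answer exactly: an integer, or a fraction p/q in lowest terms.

Part I: 96586 = 2 * 7 * 6899; number of divisors = (1+1) * (1+1) * (1+1) = 8; answer 8
Part II: R1 = 8; c = -32; T(2) = 2*(-42) - 2*(-32) = -20; iterating: T(2)=-20, T(3)=44, T(4)=128, T(5)=168, T(6)=80, T(7)=-176, T(8)=-512, T(9)=-672, T(10)=-320, T(11)=704, T(12)=2048, T(13)=2688, T(14)=1280; answer 1280
Part III: R2 = 1280; r = 2; remainder = value at the root: 3*(2)^2 + 4*(2)^1 - 2 = (12) + (8) + (-2) = 18; answer 18

18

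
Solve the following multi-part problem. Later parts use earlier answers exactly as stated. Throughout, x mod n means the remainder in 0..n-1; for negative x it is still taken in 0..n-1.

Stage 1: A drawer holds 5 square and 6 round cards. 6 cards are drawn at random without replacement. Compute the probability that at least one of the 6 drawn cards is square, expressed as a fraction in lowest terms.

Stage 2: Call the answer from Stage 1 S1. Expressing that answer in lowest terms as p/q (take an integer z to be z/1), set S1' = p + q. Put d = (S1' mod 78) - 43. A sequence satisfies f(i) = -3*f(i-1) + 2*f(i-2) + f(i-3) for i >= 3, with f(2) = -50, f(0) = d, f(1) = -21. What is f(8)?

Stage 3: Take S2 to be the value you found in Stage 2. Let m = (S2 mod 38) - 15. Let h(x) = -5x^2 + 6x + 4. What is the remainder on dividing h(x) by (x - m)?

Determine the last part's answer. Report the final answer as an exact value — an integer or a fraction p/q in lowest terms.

Stage 1: total draws C(11,6) = 462; complement C(6,6) = 1; favorable 462 - 1 = 461; P = 461/462; answer 461/462
Stage 2: S1 = 461/462; threaded value p + q = 923; d = 22; f(3) = -3*(-50) + 2*(-21) + 1*(22) = 130; iterating: f(3)=130, f(4)=-511, f(5)=1743, f(6)=-6121, f(7)=21338, f(8)=-74513; answer -74513
Stage 3: S2 = -74513; m = -10; remainder = value at the root: -5*(-10)^2 + 6*(-10)^1 + 4 = (-500) + (-60) + (4) = -556; answer -556

-556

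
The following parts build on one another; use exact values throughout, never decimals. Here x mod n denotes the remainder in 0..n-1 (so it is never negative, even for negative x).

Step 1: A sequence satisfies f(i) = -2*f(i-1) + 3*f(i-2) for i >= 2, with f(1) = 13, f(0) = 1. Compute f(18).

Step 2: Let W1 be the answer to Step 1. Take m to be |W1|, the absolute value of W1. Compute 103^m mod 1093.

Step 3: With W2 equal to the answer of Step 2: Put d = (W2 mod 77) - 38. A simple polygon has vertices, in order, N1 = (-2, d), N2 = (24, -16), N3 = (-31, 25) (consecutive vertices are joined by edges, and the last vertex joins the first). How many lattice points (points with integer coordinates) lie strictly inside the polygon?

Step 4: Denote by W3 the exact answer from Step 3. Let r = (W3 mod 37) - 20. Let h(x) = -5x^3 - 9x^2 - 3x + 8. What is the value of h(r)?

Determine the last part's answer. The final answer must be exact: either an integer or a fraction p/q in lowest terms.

Step 1: f(2) = -2*(13) + 3*(1) = -23; iterating: f(2)=-23, f(3)=85, f(4)=-239, f(5)=733, f(6)=-2183, f(7)=6565, f(8)=-19679, f(9)=59053, f(10)=-177143, f(11)=531445, f(12)=-1594319, f(13)=4782973, f(14)=-14348903, f(15)=43046725, f(16)=-129140159, f(17)=387420493, f(18)=-1162261463; answer -1162261463
Step 2: W1 = -1162261463; m = 1162261463; squarings mod 1093: 103^1=103, 103^2=772, 103^4=299, 103^8=868, 103^16=347, 103^32=179, 103^64=344, 103^128=292, 103^256=10, 103^512=100, 103^1024=163, 103^2048=337, 103^4096=990, 103^8192=772, 103^16384=299, 103^32768=868, 103^65536=347, 103^131072=179, 103^262144=344, 103^524288=292, 103^1048576=10, 103^2097152=100, 103^4194304=163, 103^8388608=337, 103^16777216=990, 103^33554432=772, 103^67108864=299, 103^134217728=868, 103^268435456=347, 103^536870912=179, 103^1073741824=344; 103^1162261463 = 103^1 * 103^2 * 103^4 * 103^16 * 103^64 * 103^128 * 103^256 * 103^512 * 103^4096 * 103^8192 * 103^32768 * 103^131072 * 103^262144 * 103^4194304 * 103^16777216 * 103^67108864 * 103^1073741824 = 902 (mod 1093); answer 902
Step 3: W2 = 902; d = 17; cross terms: (-2*-16 - 24*17)=-376, (24*25 - -31*-16)=104, (-31*17 - -2*25)=-477; twice the area = |-749| = 749; area = 749/2; boundary points = 1 + 1 + 1 = 3; strictly interior points = area - boundary/2 + 1 = 374; answer 374
Step 4: W3 = 374; r = -16; -5*(-16)^3 - 9*(-16)^2 - 3*(-16)^1 + 8 = (20480) + (-2304) + (48) + (8) = 18232; answer 18232

18232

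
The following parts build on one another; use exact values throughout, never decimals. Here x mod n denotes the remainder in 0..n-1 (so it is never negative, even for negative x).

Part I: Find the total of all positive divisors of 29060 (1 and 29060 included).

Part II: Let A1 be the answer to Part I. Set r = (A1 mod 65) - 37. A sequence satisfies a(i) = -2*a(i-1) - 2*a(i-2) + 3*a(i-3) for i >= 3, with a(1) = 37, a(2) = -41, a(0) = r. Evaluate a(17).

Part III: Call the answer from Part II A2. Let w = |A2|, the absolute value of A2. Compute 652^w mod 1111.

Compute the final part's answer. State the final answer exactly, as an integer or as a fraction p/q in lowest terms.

Part I: 29060 = 2^2 * 5 * 1453; sigma = (1 + 2 + 4) * (1 + 5) * (1 + 1453) = 7 * 6 * 1454 = 61068; answer 61068
Part II: A1 = 61068; r = -4; a(3) = -2*(-41) - 2*(37) + 3*(-4) = -4; iterating: a(3)=-4, a(4)=201, a(5)=-517, a(6)=620, a(7)=397, a(8)=-3585, a(9)=8236, a(10)=-8111, a(11)=-11005, a(12)=62940, a(13)=-128203, a(14)=97511, a(15)=250204, a(16)=-1080039, a(17)=1952203; answer 1952203
Part III: A2 = 1952203; w = 1952203; squarings mod 1111: 652^1=652, 652^2=702, 652^4=631, 652^8=423, 652^16=58, 652^32=31, 652^64=961, 652^128=280, 652^256=630, 652^512=273, 652^1024=92, 652^2048=687, 652^4096=905, 652^8192=218, 652^16384=862, 652^32768=896, 652^65536=674, 652^131072=988, 652^262144=686, 652^524288=643, 652^1048576=157; 652^1952203 = 652^1 * 652^2 * 652^8 * 652^64 * 652^128 * 652^256 * 652^2048 * 652^16384 * 652^32768 * 652^65536 * 652^262144 * 652^524288 * 652^1048576 = 1083 (mod 1111); answer 1083

1083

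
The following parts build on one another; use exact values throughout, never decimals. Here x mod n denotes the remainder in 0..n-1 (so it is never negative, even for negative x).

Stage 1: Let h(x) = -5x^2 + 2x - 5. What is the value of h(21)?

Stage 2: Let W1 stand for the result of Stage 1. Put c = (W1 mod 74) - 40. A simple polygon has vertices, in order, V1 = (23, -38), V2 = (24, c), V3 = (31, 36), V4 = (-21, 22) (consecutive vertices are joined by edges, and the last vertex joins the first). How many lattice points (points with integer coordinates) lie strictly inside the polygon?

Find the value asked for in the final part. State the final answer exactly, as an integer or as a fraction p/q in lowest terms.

Stage 1: -5*(21)^2 + 2*(21)^1 - 5 = (-2205) + (42) + (-5) = -2168; answer -2168
Stage 2: W1 = -2168; c = 12; cross terms: (23*12 - 24*-38)=1188, (24*36 - 31*12)=492, (31*22 - -21*36)=1438, (-21*-38 - 23*22)=292; twice the area = |3410| = 3410; area = 1705; boundary points = 1 + 1 + 2 + 4 = 8; strictly interior points = area - boundary/2 + 1 = 1702; answer 1702

1702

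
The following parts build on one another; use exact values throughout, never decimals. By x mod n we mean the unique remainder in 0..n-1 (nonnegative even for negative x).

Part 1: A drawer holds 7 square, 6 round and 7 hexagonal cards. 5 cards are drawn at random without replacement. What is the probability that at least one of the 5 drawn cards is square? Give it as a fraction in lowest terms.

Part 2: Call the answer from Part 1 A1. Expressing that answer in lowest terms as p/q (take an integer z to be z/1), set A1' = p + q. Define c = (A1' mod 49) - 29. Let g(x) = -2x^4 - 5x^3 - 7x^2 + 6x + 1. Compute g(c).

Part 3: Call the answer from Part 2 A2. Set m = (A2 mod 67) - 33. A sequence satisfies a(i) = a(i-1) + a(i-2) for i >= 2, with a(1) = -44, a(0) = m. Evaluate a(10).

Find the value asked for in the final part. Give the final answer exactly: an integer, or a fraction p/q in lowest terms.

Part 1: total draws C(20,5) = 15504; complement C(13,5) = 1287; favorable 15504 - 1287 = 14217; P = 4739/5168; answer 4739/5168
Part 2: A1 = 4739/5168; threaded value p + q = 9907; c = -20; -2*(-20)^4 - 5*(-20)^3 - 7*(-20)^2 + 6*(-20)^1 + 1 = (-320000) + (40000) + (-2800) + (-120) + (1) = -282919; answer -282919
Part 3: A2 = -282919; m = -11; a(2) = 1*(-44) + 1*(-11) = -55; iterating: a(2)=-55, a(3)=-99, a(4)=-154, a(5)=-253, a(6)=-407, a(7)=-660, a(8)=-1067, a(9)=-1727, a(10)=-2794; answer -2794

-2794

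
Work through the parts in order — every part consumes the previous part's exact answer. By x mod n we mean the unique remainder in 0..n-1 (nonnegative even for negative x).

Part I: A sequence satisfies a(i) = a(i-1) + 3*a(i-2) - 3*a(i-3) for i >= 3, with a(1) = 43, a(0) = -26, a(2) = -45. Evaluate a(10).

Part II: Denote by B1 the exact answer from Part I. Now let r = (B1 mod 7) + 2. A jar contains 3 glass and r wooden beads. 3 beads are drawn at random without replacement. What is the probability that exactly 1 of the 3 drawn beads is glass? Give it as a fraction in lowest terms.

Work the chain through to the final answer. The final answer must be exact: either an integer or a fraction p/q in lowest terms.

28/55

Part I: a(3) = 1*(-45) + 3*(43) - 3*(-26) = 162; iterating: a(3)=162, a(4)=-102, a(5)=519, a(6)=-273, a(7)=1590, a(8)=-786, a(9)=4803, a(10)=-2325; answer -2325
Part II: B1 = -2325; r = 8; total draws C(11,3) = 165; favorable C(3,1)*C(8,2) = 84; P = 28/55; answer 28/55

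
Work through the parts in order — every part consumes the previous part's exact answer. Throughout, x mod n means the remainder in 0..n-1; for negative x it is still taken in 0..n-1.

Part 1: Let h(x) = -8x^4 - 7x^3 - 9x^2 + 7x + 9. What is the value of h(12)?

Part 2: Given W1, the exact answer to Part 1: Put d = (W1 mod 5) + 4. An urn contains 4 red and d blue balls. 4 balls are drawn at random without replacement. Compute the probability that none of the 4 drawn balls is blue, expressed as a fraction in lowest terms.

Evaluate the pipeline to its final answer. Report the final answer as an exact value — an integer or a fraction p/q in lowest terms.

1/330

Part 1: -8*(12)^4 - 7*(12)^3 - 9*(12)^2 + 7*(12)^1 + 9 = (-165888) + (-12096) + (-1296) + (84) + (9) = -179187; answer -179187
Part 2: W1 = -179187; d = 7; total draws C(11,4) = 330; favorable C(4,4) = 1; P = 1/330; answer 1/330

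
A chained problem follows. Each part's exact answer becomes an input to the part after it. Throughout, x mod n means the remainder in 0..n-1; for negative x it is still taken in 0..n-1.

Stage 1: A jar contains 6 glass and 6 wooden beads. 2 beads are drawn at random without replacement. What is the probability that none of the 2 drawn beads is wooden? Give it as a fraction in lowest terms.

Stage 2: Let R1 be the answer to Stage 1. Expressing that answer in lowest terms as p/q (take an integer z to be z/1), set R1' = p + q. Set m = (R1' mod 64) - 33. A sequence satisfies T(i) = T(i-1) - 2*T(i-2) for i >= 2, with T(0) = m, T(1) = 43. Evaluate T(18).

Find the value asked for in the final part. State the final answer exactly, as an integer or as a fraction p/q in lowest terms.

Stage 1: total draws C(12,2) = 66; favorable C(6,2) = 15; P = 5/22; answer 5/22
Stage 2: R1 = 5/22; threaded value p + q = 27; m = -6; T(2) = 1*(43) - 2*(-6) = 55; iterating: T(2)=55, T(3)=-31, T(4)=-141, T(5)=-79, T(6)=203, T(7)=361, T(8)=-45, T(9)=-767, T(10)=-677, T(11)=857, T(12)=2211, T(13)=497, T(14)=-3925, T(15)=-4919, T(16)=2931, T(17)=12769, T(18)=6907; answer 6907

6907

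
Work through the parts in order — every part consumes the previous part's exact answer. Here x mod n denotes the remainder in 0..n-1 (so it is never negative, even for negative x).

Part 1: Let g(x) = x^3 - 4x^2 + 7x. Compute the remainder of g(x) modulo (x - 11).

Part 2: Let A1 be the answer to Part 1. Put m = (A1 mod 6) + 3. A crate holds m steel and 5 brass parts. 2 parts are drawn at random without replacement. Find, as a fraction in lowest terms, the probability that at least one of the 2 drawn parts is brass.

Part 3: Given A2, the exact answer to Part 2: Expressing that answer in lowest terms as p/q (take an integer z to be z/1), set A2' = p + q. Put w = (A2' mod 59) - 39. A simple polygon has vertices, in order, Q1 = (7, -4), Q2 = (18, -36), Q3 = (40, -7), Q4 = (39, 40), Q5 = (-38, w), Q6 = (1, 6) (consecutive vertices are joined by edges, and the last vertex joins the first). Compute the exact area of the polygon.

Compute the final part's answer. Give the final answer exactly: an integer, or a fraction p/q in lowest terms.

Part 1: remainder = value at the root: 1*(11)^3 - 4*(11)^2 + 7*(11)^1 = (1331) + (-484) + (77) = 924; answer 924
Part 2: A1 = 924; m = 3; total draws C(8,2) = 28; complement C(3,2) = 3; favorable 28 - 3 = 25; P = 25/28; answer 25/28
Part 3: A2 = 25/28; threaded value p + q = 53; w = 14; cross terms: (7*-36 - 18*-4)=-180, (18*-7 - 40*-36)=1314, (40*40 - 39*-7)=1873, (39*14 - -38*40)=2066, (-38*6 - 1*14)=-242, (1*-4 - 7*6)=-46; twice the area = |4785| = 4785; area = 4785/2; answer 4785/2

4785/2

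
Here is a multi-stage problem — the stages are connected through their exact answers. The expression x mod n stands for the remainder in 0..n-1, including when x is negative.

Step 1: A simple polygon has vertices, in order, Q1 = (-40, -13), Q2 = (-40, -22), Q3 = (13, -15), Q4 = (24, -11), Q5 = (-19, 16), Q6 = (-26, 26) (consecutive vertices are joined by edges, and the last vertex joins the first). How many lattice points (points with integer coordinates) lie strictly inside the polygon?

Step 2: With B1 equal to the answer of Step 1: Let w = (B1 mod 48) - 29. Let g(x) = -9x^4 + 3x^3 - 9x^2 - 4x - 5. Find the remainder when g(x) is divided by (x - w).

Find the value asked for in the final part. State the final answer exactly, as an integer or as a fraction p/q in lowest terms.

-12617

Step 1: cross terms: (-40*-22 - -40*-13)=360, (-40*-15 - 13*-22)=886, (13*-11 - 24*-15)=217, (24*16 - -19*-11)=175, (-19*26 - -26*16)=-78, (-26*-13 - -40*26)=1378; twice the area = |2938| = 2938; area = 1469; boundary points = 9 + 1 + 1 + 1 + 1 + 1 = 14; strictly interior points = area - boundary/2 + 1 = 1463; answer 1463
Step 2: B1 = 1463; w = -6; remainder = value at the root: -9*(-6)^4 + 3*(-6)^3 - 9*(-6)^2 - 4*(-6)^1 - 5 = (-11664) + (-648) + (-324) + (24) + (-5) = -12617; answer -12617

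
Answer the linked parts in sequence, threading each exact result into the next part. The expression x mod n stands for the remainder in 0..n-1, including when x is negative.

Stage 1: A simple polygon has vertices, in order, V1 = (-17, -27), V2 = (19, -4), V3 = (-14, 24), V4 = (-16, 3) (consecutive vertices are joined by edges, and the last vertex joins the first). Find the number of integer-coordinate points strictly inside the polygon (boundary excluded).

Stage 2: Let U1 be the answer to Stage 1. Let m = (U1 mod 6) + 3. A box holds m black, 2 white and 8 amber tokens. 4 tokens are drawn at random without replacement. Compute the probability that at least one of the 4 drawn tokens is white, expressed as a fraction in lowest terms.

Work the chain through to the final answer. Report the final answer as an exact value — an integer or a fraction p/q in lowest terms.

Stage 1: cross terms: (-17*-4 - 19*-27)=581, (19*24 - -14*-4)=400, (-14*3 - -16*24)=342, (-16*-27 - -17*3)=483; twice the area = |1806| = 1806; area = 903; boundary points = 1 + 1 + 1 + 1 = 4; strictly interior points = area - boundary/2 + 1 = 902; answer 902
Stage 2: U1 = 902; m = 5; total draws C(15,4) = 1365; complement C(13,4) = 715; favorable 1365 - 715 = 650; P = 10/21; answer 10/21

10/21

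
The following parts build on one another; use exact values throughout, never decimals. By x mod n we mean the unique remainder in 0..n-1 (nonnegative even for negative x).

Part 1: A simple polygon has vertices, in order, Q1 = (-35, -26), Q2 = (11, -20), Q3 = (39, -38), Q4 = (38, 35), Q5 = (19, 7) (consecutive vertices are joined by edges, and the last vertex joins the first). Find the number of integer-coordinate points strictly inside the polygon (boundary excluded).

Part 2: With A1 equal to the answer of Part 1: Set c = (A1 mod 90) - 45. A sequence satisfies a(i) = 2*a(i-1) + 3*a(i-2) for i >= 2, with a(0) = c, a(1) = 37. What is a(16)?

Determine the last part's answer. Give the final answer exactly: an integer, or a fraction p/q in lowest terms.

Part 1: cross terms: (-35*-20 - 11*-26)=986, (11*-38 - 39*-20)=362, (39*35 - 38*-38)=2809, (38*7 - 19*35)=-399, (19*-26 - -35*7)=-249; twice the area = |3509| = 3509; area = 3509/2; boundary points = 2 + 2 + 1 + 1 + 3 = 9; strictly interior points = area - boundary/2 + 1 = 1751; answer 1751
Part 2: A1 = 1751; c = -4; a(2) = 2*(37) + 3*(-4) = 62; iterating: a(2)=62, a(3)=235, a(4)=656, a(5)=2017, a(6)=6002, a(7)=18055, a(8)=54116, a(9)=162397, a(10)=487142, a(11)=1461475, a(12)=4384376, a(13)=13153177, a(14)=39459482, a(15)=118378495, a(16)=355135436; answer 355135436

355135436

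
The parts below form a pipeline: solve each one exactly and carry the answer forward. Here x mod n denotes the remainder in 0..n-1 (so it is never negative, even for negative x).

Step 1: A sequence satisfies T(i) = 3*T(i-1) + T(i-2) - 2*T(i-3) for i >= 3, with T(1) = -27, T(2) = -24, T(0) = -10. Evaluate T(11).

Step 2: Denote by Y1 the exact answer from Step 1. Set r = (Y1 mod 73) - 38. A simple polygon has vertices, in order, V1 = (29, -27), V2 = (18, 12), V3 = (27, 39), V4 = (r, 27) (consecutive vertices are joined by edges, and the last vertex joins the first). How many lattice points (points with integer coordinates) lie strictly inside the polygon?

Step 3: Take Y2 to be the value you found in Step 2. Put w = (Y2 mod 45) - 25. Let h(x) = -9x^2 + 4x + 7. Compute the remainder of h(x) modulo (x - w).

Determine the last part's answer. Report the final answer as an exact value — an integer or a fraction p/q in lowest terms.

-21

Step 1: T(3) = 3*(-24) + 1*(-27) - 2*(-10) = -79; iterating: T(3)=-79, T(4)=-207, T(5)=-652, T(6)=-2005, T(7)=-6253, T(8)=-19460, T(9)=-60623, T(10)=-188823, T(11)=-588172; answer -588172
Step 2: Y1 = -588172; r = 24; cross terms: (29*12 - 18*-27)=834, (18*39 - 27*12)=378, (27*27 - 24*39)=-207, (24*-27 - 29*27)=-1431; twice the area = |-426| = 426; area = 213; boundary points = 1 + 9 + 3 + 1 = 14; strictly interior points = area - boundary/2 + 1 = 207; answer 207
Step 3: Y2 = 207; w = 2; remainder = value at the root: -9*(2)^2 + 4*(2)^1 + 7 = (-36) + (8) + (7) = -21; answer -21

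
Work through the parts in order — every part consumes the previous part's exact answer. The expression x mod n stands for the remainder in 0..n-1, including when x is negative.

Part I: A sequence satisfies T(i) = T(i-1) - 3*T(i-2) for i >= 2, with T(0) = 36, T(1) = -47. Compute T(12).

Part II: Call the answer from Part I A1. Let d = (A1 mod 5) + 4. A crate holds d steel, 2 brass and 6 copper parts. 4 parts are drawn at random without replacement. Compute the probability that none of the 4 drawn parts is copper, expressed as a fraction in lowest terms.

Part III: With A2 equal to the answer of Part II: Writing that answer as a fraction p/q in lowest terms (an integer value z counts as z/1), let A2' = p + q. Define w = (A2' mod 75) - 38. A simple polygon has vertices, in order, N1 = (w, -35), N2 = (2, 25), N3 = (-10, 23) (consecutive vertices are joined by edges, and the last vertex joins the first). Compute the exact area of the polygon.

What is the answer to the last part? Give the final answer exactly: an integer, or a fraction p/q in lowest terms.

Part I: T(2) = 1*(-47) - 3*(36) = -155; iterating: T(2)=-155, T(3)=-14, T(4)=451, T(5)=493, T(6)=-860, T(7)=-2339, T(8)=241, T(9)=7258, T(10)=6535, T(11)=-15239, T(12)=-34844; answer -34844
Part II: A1 = -34844; d = 5; total draws C(13,4) = 715; favorable C(7,4) = 35; P = 7/143; answer 7/143
Part III: A2 = 7/143; threaded value p + q = 150; w = -38; cross terms: (-38*25 - 2*-35)=-880, (2*23 - -10*25)=296, (-10*-35 - -38*23)=1224; twice the area = |640| = 640; area = 320; answer 320

320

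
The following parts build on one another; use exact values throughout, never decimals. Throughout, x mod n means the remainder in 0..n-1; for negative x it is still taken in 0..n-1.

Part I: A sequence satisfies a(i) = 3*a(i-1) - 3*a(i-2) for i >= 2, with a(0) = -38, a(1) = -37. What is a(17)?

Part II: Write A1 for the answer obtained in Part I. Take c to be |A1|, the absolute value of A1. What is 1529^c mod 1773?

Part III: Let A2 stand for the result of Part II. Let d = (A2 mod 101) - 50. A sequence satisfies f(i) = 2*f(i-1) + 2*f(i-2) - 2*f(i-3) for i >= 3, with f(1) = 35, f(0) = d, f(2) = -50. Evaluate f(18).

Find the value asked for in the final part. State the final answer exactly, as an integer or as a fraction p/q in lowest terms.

-34634688

Part I: a(2) = 3*(-37) - 3*(-38) = 3; iterating: a(2)=3, a(3)=120, a(4)=351, a(5)=693, a(6)=1026, a(7)=999, a(8)=-81, a(9)=-3240, a(10)=-9477, a(11)=-18711, a(12)=-27702, a(13)=-26973, a(14)=2187, a(15)=87480, a(16)=255879, a(17)=505197; answer 505197
Part II: A1 = 505197; c = 505197; squarings mod 1773: 1529^1=1529, 1529^2=1027, 1529^4=1567, 1529^8=1657, 1529^16=1045, 1529^32=1630, 1529^64=946, 1529^128=1324, 1529^256=1252, 1529^512=172, 1529^1024=1216, 1529^2048=1747, 1529^4096=676, 1529^8192=1315, 1529^16384=550, 1529^32768=1090, 1529^65536=190, 1529^131072=640, 1529^262144=37; 1529^505197 = 1529^1 * 1529^4 * 1529^8 * 1529^32 * 1529^64 * 1529^256 * 1529^1024 * 1529^4096 * 1529^8192 * 1529^32768 * 1529^65536 * 1529^131072 * 1529^262144 = 233 (mod 1773); answer 233
Part III: A2 = 233; d = -19; f(3) = 2*(-50) + 2*(35) - 2*(-19) = 8; iterating: f(3)=8, f(4)=-154, f(5)=-192, f(6)=-708, f(7)=-1492, f(8)=-4016, f(9)=-9600, f(10)=-24248, f(11)=-59664, f(12)=-148624, f(13)=-368080, f(14)=-914080, f(15)=-2267072, f(16)=-5626144, f(17)=-13958272, f(18)=-34634688; answer -34634688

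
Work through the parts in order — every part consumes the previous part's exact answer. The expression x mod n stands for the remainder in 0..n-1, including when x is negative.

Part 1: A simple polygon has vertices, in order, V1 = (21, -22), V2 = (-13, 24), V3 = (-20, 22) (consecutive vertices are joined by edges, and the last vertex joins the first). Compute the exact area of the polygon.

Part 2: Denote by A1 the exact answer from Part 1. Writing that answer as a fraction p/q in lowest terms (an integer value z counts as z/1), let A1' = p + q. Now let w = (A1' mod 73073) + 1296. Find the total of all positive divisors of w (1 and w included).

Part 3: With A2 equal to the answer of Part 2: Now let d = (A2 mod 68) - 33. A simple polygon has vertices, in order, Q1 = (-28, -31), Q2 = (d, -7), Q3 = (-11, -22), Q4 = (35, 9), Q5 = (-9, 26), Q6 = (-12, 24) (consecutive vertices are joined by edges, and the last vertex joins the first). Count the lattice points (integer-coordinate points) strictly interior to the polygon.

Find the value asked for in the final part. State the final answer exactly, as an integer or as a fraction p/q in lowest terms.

1462

Part 1: cross terms: (21*24 - -13*-22)=218, (-13*22 - -20*24)=194, (-20*-22 - 21*22)=-22; twice the area = |390| = 390; area = 195; answer 195
Part 2: A1 = 195; threaded value p + q = 196; w = 1492; 1492 = 2^2 * 373; sigma = (1 + 2 + 4) * (1 + 373) = 7 * 374 = 2618; answer 2618
Part 3: A2 = 2618; d = 1; cross terms: (-28*-7 - 1*-31)=227, (1*-22 - -11*-7)=-99, (-11*9 - 35*-22)=671, (35*26 - -9*9)=991, (-9*24 - -12*26)=96, (-12*-31 - -28*24)=1044; twice the area = |2930| = 2930; area = 1465; boundary points = 1 + 3 + 1 + 1 + 1 + 1 = 8; strictly interior points = area - boundary/2 + 1 = 1462; answer 1462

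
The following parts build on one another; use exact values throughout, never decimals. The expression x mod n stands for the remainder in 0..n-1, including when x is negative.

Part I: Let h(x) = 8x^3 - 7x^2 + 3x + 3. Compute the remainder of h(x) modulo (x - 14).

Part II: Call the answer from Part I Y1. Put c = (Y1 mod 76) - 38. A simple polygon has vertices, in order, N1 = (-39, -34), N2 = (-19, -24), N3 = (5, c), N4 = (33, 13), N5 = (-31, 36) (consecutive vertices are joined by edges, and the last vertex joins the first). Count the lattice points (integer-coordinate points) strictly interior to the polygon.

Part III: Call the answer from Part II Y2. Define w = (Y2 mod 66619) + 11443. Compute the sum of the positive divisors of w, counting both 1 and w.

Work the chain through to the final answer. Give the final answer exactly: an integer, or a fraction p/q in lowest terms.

13932

Part I: remainder = value at the root: 8*(14)^3 - 7*(14)^2 + 3*(14)^1 + 3 = (21952) + (-1372) + (42) + (3) = 20625; answer 20625
Part II: Y1 = 20625; c = -9; cross terms: (-39*-24 - -19*-34)=290, (-19*-9 - 5*-24)=291, (5*13 - 33*-9)=362, (33*36 - -31*13)=1591, (-31*-34 - -39*36)=2458; twice the area = |4992| = 4992; area = 2496; boundary points = 10 + 3 + 2 + 1 + 2 = 18; strictly interior points = area - boundary/2 + 1 = 2488; answer 2488
Part III: Y2 = 2488; w = 13931; 13931 is prime, so its only divisors are 1 and 13931; sigma = 1 + 13931 = 13932; answer 13932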